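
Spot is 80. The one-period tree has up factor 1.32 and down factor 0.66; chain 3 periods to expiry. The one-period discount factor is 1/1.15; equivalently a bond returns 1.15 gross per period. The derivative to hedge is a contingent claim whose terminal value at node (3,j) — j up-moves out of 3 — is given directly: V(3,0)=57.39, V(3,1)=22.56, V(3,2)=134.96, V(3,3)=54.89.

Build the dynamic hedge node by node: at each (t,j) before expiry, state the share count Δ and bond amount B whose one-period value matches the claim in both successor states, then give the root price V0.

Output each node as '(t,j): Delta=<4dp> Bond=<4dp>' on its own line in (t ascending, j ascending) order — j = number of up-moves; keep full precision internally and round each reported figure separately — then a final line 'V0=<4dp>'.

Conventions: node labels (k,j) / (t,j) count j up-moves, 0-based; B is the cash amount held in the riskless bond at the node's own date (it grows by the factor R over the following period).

No-arbitrage ⇒ martingale measure with p* = (R−d)/(u−d) = 0.7424.
Payoffs at expiry: V(3,0)=57.3900, V(3,1)=22.5600, V(3,2)=134.9600, V(3,3)=54.8900
  t=2,j=0: stock 34.8480 → up 45.9994 (V=22.5600), down 22.9997 (V=57.3900). Price 27.4186; hedge Δ=-1.5144, bond B=80.1913.
  t=2,j=1: stock 69.6960 → up 91.9987 (V=134.9600), down 45.9994 (V=22.5600). Price 92.1813; hedge Δ=2.4435, bond B=-78.1217.
  t=2,j=2: stock 139.3920 → up 183.9974 (V=54.8900), down 91.9987 (V=134.9600). Price 65.6644; hedge Δ=-0.8703, bond B=186.9826.
  t=1,j=0: stock 52.8000 → up 69.6960 (V=92.1813), down 34.8480 (V=27.4186). Price 65.6522; hedge Δ=1.8584, bond B=-32.4732.
  t=1,j=1: stock 105.6000 → up 139.3920 (V=65.6644), down 69.6960 (V=92.1813). Price 63.0387; hedge Δ=-0.3805, bond B=103.2158.
  t=0,j=0: stock 80.0000 → up 105.6000 (V=63.0387), down 52.8000 (V=65.6522). Price 55.4016; hedge Δ=-0.0495, bond B=59.3614.
Check: Δ(0,0)·S0 + B(0,0) = 55.4016 = V0.

(0,0): Delta=-0.0495 Bond=59.3614
(1,0): Delta=1.8584 Bond=-32.4732
(1,1): Delta=-0.3805 Bond=103.2158
(2,0): Delta=-1.5144 Bond=80.1913
(2,1): Delta=2.4435 Bond=-78.1217
(2,2): Delta=-0.8703 Bond=186.9826
V0=55.4016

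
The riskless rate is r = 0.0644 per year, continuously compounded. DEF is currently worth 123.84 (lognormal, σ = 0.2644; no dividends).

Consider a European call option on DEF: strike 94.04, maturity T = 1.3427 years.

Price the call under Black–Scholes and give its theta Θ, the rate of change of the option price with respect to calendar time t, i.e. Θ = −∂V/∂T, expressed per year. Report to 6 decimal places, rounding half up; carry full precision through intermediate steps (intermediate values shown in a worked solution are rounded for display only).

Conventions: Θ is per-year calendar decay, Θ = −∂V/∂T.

σ√T = 0.2644·√1.3427 = 0.306373
d₁ = (ln(S/K) + (r+σ²/2)T) / (σ√T) = (ln(123.84/94.04) + (0.0644+0.2644²/2)·1.3427) / 0.306373 = (0.275270 + 0.133402) / 0.306373 = 1.333903
d₂ = d₁ − σ√T = 1.333903 − 0.306373 = 1.027530
e^{−rT} = 0.917163
N(d₁) = 0.908882,  N(d₂) = 0.847915
Call price V = S·N(d₁) − K·e^{−rT}·N(d₂) = 112.555974 − 73.132647 = 39.423327
φ(d₁) = (1/√(2π))·e^{−d₁²/2} = 0.163885
Θ = −S·φ(d₁)·σ/(2√T) − r·K·e^{−rT}·N(d₂) = −2.315492 − 4.709742 = -7.025235

price = 39.423327
Θ = -7.025235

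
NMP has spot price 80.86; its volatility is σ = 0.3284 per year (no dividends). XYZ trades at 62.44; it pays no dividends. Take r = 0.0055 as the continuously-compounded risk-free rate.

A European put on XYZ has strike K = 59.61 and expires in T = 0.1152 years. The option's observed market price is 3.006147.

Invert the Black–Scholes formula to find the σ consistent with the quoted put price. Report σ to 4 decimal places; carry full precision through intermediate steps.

sigma = 0.5199

At σ = 0.5199 the Black–Scholes value reproduces the quote:
σ√T = 0.5199·√0.1152 = 0.176460
d₁ = (ln(S/K) + (r+σ²/2)T) / (σ√T) = (ln(62.44/59.61) + (0.0055+0.5199²/2)·0.1152) / 0.176460 = (0.046383 + 0.016203) / 0.176460 = 0.354672
d₂ = d₁ − σ√T = 0.354672 − 0.176460 = 0.178212
e^{−rT} = 0.999367
N(−d₁) = 0.361418,  N(−d₂) = 0.429278
V = K·e^{−rT}·N(−d₂) − S·N(−d₁) = 25.573064 − 22.566918 = 3.006147 (equal to the quote); since ∂V/∂σ > 0 for all σ, the implied volatility is unique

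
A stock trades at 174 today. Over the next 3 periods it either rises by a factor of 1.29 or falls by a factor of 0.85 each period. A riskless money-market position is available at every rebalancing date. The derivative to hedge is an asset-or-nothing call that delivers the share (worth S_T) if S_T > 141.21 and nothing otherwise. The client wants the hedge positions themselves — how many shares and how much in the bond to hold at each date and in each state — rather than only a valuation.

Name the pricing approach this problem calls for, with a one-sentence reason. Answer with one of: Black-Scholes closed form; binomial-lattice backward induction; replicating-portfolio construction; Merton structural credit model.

Key observation: the deliverable is the dynamic trading strategy on the 3-step tree (spot 174, moves 1.29 and 0.85), so the valuation must go through the node-by-node replicating-portfolio solve.

framework: replicating-portfolio construction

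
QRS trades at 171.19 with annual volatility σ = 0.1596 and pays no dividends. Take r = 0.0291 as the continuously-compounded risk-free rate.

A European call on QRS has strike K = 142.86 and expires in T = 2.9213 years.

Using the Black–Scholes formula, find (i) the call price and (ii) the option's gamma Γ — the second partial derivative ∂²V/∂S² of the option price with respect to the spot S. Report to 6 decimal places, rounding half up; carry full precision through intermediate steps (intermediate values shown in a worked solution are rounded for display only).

price = 43.524504
Γ = 0.004608

σ√T = 0.1596·√2.9213 = 0.272785
d₁ = (ln(S/K) + (r+σ²/2)T) / (σ√T) = (ln(171.19/142.86) + (0.0291+0.1596²/2)·2.9213) / 0.272785 = (0.180909 + 0.122216) / 0.272785 = 1.111221
d₂ = d₁ − σ√T = 1.111221 − 0.272785 = 0.838435
e^{−rT} = 0.918503
N(d₁) = 0.866763,  N(d₂) = 0.799107
Call price V = S·N(d₁) − K·e^{−rT}·N(d₂) = 148.381211 − 104.856707 = 43.524504
φ(d₁) = (1/√(2π))·e^{−d₁²/2} = 0.215166
Γ = φ(d₁) / (S·σ·√T) = 0.004608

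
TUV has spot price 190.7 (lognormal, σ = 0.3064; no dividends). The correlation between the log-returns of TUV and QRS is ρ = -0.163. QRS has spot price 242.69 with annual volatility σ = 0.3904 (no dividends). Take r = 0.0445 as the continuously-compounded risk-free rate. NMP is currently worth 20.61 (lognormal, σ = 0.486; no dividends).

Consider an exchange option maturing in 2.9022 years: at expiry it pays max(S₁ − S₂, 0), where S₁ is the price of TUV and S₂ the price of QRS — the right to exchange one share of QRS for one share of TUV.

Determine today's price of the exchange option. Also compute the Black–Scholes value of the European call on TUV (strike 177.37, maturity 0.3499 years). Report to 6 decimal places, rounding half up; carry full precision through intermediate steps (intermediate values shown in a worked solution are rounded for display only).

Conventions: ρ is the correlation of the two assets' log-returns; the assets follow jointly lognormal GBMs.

exchange price = 52.495634
price(TUV call K=177.37) = 22.745400

σ_eff = √(σ₁² + σ₂² − 2ρσ₁σ₂) = √(0.3064² + 0.3904² − 2·-0.163·0.3064·0.3904) = 0.534124
d₁ = (ln(S₁/S₂) + (q₂ − q₁ + σ_eff²/2)T) / (σ_eff√T) = (ln(190.7/242.69) + (0.0 − 0.0 + 0.142644)·2.9022) / 0.909926 = 0.190015
d₂ = d₁ − σ_eff√T = 0.190015 − 0.909926 = -0.719911
N(d₁) = 0.575351,  N(d₂) = 0.235790
V = S₁·e^{−q₁T}·N(d₁) − S₂·e^{−q₂T}·N(d₂) = 109.719460 − 57.223826 = 52.495634
[vanilla: TUV call K=177.37]
σ√T = 0.3064·√0.3499 = 0.181243
d₁ = (ln(S/K) + (r+σ²/2)T) / (σ√T) = (ln(190.7/177.37) + (0.0445+0.3064²/2)·0.3499) / 0.181243 = (0.072464 + 0.031995) / 0.181243 = 0.576346
d₂ = d₁ − σ√T = 0.576346 − 0.181243 = 0.395103
e^{−rT} = 0.984550
N(d₁) = 0.717809,  N(d₂) = 0.653617
price = S·N(d₁) − K·e^{−rT}·N(d₂) = 136.886252 − 114.140852 = 22.745400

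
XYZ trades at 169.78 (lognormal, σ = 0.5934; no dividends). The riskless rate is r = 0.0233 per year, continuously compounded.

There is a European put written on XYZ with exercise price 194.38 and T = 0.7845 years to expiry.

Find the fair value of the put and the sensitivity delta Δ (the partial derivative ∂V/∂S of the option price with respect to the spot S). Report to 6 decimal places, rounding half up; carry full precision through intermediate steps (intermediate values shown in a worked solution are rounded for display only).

price = 48.818576
Δ = -0.483998

σ√T = 0.5934·√0.7845 = 0.525586
d₁ = (ln(S/K) + (r+σ²/2)T) / (σ√T) = (ln(169.78/194.38) + (0.0233+0.5934²/2)·0.7845) / 0.525586 = (-0.135312 + 0.156399) / 0.525586 = 0.040122
d₂ = d₁ − σ√T = 0.040122 − 0.525586 = -0.485464
e^{−rT} = 0.981887
N(−d₁) = 0.483998,  N(−d₂) = 0.686326
Put price V = K·e^{−rT}·N(−d₂) − S·N(−d₁) = 130.991717 − 82.173141 = 48.818576
Δ = −N(−d₁) = -0.483998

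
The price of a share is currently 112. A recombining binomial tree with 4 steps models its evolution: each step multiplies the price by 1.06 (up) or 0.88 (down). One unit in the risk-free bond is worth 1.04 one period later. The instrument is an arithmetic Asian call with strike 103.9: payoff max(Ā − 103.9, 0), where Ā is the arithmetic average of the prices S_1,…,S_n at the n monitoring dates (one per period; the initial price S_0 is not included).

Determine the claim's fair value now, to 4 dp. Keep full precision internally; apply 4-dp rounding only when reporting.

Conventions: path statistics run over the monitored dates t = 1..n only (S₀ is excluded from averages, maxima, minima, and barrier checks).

Set p* = 0.8889 (from d < R < u); the path-dependent value is the discounted p*-expectation over all price paths.
Enumerate all 2^4 = 16 price paths (U = up ×1.06, D = down ×0.88); each path with k up-moves has probability p*^k·(1−p*)^(4−k).
DDDD: Ā=82.1959, payoff=0.0000, prob=0.000152
UDDD: Ā=99.0087, payoff=0.0000, prob=0.001219
DUDD: Ā=93.9687, payoff=0.0000, prob=0.001219
UUDD: Ā=113.1895, payoff=9.2895, prob=0.009755
DDUD: Ā=89.5335, payoff=0.0000, prob=0.001219
UDUD: Ā=107.8471, payoff=3.9471, prob=0.009755
DUUD: Ā=102.8071, payoff=0.0000, prob=0.009755
UUUD: Ā=123.8359, payoff=19.9359, prob=0.078037
DDDU: Ā=85.6305, payoff=0.0000, prob=0.001219
UDDU: Ā=103.1458, payoff=0.0000, prob=0.009755
DUDU: Ā=98.1058, payoff=0.0000, prob=0.009755
UUDU: Ā=118.1729, payoff=14.2729, prob=0.078037
DDUU: Ā=93.6706, payoff=0.0000, prob=0.009755
UDUU: Ā=112.8305, payoff=8.9305, prob=0.078037
DUUU: Ā=107.7905, payoff=3.8905, prob=0.078037
UUUU: Ā=129.8386, payoff=25.9386, prob=0.624295
Price = Σ prob·payoff / R^4 = 19.992528 / 1.169859 = 17.0897

price = 17.0897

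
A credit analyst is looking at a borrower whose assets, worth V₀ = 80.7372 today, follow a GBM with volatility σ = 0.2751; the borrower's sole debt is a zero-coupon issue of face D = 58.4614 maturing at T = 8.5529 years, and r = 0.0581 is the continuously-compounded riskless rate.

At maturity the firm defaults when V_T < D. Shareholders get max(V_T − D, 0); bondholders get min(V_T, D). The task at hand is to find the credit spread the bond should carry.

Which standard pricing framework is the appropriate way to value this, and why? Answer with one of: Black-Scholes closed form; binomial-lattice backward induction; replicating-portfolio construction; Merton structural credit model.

Key observation: the data describe a firm's assets (V₀ = 80.7372, GBM) and a single zero-coupon debt of face 58.4614, so credit quantities follow from equity-as-call in the structural model.

framework: Merton structural credit model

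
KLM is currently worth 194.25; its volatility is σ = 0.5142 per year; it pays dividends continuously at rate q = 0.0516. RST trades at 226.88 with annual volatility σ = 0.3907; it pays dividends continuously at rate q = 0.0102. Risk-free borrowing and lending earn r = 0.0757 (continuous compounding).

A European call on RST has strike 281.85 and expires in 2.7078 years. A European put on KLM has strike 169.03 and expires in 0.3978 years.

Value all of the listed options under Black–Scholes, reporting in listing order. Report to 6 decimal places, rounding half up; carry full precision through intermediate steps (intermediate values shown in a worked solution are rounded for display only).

price(RST call K=281.85) = 52.417032
price(KLM put K=169.03) = 12.007857

[RST call K=281.85]
σ√T = 0.3907·√2.7078 = 0.642912
d₁ = (ln(S/K) + (r−q+σ²/2)T) / (σ√T) = (ln(226.88/281.85) + (0.0757−0.0102+0.3907²/2)·2.7078) / 0.642912 = (-0.216954 + 0.384029) / 0.642912 = 0.259872
d₂ = d₁ − σ√T = 0.259872 − 0.642912 = -0.383040
e^{−rT} = 0.814663
e^{−qT} = 0.972758
N(d₁) = 0.602519,  N(d₂) = 0.350845
price = S·e^{−qT}·N(d₁) − K·e^{−rT}·N(d₂) = 132.975579 − 80.558547 = 52.417032
[KLM put K=169.03]
σ√T = 0.5142·√0.3978 = 0.324313
d₁ = (ln(S/K) + (r−q+σ²/2)T) / (σ√T) = (ln(194.25/169.03) + (0.0757−0.0516+0.5142²/2)·0.3978) / 0.324313 = (0.139070 + 0.062176) / 0.324313 = 0.620531
d₂ = d₁ − σ√T = 0.620531 − 0.324313 = 0.296218
e^{−rT} = 0.970335
e^{−qT} = 0.979683
N(−d₁) = 0.267454,  N(−d₂) = 0.383532
price = K·e^{−rT}·N(−d₂) − S·e^{−qT}·N(−d₁) = 62.905294 − 50.897438 = 12.007857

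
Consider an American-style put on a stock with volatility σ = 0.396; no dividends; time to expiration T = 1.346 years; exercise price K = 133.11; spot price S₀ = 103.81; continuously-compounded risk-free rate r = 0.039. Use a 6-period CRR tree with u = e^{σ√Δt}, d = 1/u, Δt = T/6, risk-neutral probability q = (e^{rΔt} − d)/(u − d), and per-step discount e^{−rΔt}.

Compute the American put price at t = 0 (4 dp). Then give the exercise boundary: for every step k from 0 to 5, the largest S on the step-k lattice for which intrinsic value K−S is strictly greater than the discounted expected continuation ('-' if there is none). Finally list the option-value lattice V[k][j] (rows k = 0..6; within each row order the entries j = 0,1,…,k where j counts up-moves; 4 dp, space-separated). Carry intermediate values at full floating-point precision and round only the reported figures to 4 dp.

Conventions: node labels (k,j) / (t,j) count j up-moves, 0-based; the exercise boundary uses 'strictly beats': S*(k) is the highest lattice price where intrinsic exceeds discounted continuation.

Δt=0.22433  u=1.20630  d=0.82898  q=0.47654  discount=0.99129
step 6 (expiry): payoffs max(K−S,0) = 99.4201 84.0856 61.7712 29.3000 0.0000 0.0000 0.0000
step 5: (k=5,j=0): S=40.6402, K−S=92.4698, hold=91.3103 ⇒ V=92.4698 exercise | (k=5,j=1): S=59.1384, K−S=73.9716, hold=72.8121 ⇒ V=73.9716 exercise | (k=5,j=2): S=86.0563, K−S=47.0537, hold=45.8942 ⇒ V=47.0537 exercise | (k=5,j=3): S=125.2264, K−S=7.8836, hold=15.2039 ⇒ V=15.2039 continue | (k=5,j=4): S=182.2255, K−S=0.0000, hold=0.0000 ⇒ V=0.0000 continue | (k=5,j=5): S=265.1687, K−S=0.0000, hold=0.0000 ⇒ V=0.0000 continue  boundary S*=86.0563
step 4: (k=4,j=0): S=49.0244, K−S=84.0856, hold=82.9261 ⇒ V=84.0856 exercise | (k=4,j=1): S=71.3388, K−S=61.7712, hold=60.6117 ⇒ V=61.7712 exercise | (k=4,j=2): S=103.8100, K−S=29.3000, hold=31.5985 ⇒ V=31.5985 continue | (k=4,j=3): S=151.0610, K−S=0.0000, hold=7.8894 ⇒ V=7.8894 continue | (k=4,j=4): S=219.8192, K−S=0.0000, hold=0.0000 ⇒ V=0.0000 continue  boundary S*=71.3388
step 3: (k=3,j=0): S=59.1384, K−S=73.9716, hold=72.8121 ⇒ V=73.9716 exercise | (k=3,j=1): S=86.0563, K−S=47.0537, hold=46.9800 ⇒ V=47.0537 exercise | (k=3,j=2): S=125.2264, K−S=7.8836, hold=20.1234 ⇒ V=20.1234 continue | (k=3,j=3): S=182.2255, K−S=0.0000, hold=4.0938 ⇒ V=4.0938 continue  boundary S*=86.0563
step 2: (k=2,j=0): S=71.3388, K−S=61.7712, hold=60.6117 ⇒ V=61.7712 exercise | (k=2,j=1): S=103.8100, K−S=29.3000, hold=33.9224 ⇒ V=33.9224 continue | (k=2,j=2): S=151.0610, K−S=0.0000, hold=12.3760 ⇒ V=12.3760 continue  boundary S*=71.3388
step 1: (k=1,j=0): S=86.0563, K−S=47.0537, hold=48.0778 ⇒ V=48.0778 continue | (k=1,j=1): S=125.2264, K−S=7.8836, hold=23.4487 ⇒ V=23.4487 continue  boundary S*=-
step 0: (k=0,j=0): S=103.8100, K−S=29.3000, hold=36.0246 ⇒ V=36.0246 continue  boundary S*=-

price = 36.0246
boundary = - - 71.3388 86.0563 71.3388 86.0563
tree:
36.0246
48.0778 23.4487
61.7712 33.9224 12.3760
73.9716 47.0537 20.1234 4.0938
84.0856 61.7712 31.5985 7.8894 0.0000
92.4698 73.9716 47.0537 15.2039 0.0000 0.0000
99.4201 84.0856 61.7712 29.3000 0.0000 0.0000 0.0000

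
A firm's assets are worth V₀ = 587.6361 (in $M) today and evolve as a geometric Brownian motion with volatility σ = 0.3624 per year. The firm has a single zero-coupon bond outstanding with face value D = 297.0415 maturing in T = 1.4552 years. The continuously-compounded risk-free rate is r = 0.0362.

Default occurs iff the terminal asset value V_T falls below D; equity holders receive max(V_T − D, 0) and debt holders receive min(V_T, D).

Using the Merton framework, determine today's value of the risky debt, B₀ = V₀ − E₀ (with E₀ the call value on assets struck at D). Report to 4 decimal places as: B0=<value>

With assets at 587.6361 and a single debt payment of 297.0415 at 1.4552 years:
d₁ = [ln(V₀/D) + (r + σ²/2)T] / (σ√T)
   = [ln(587.6361/297.0415) + (0.0362 + 0.5·0.3624²)·1.4552] / (0.3624·√1.4552)
   = [0.682236 + 0.148237] / 0.437169 = 1.899660
d₂ = d₁ − σ√T = 1.899660 − 0.437169 = 1.462491
N(d₁) = 0.971261,  N(d₂) = 0.928197,  e^(−rT) = 0.948685
E₀ = V₀·N(d₁) − D·e^(−rT)·N(d₂)
   = 587.6361·0.971261 − 297.0415·0.948685·0.928197 = 309.183332
B₀ = V₀ − E₀ = 587.6361 − 309.183332 = 278.452768

B0=278.4528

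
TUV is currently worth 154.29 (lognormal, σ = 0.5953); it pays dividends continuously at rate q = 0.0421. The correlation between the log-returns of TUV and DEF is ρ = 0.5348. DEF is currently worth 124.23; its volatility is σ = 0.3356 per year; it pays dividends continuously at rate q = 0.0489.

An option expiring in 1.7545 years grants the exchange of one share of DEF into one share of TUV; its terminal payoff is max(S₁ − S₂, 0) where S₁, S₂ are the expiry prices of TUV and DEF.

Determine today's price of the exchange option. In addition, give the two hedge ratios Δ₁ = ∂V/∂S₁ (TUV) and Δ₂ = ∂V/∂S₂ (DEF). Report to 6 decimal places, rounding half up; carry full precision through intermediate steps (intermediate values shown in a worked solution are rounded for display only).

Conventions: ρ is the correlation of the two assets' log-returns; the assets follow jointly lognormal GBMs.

σ_eff = √(σ₁² + σ₂² − 2ρσ₁σ₂) = √(0.5953² + 0.3356² − 2·0.5348·0.5953·0.3356) = 0.503311
d₁ = (ln(S₁/S₂) + (q₂ − q₁ + σ_eff²/2)T) / (σ_eff√T) = (ln(154.29/124.23) + (0.0489 − 0.0421 + 0.126661)·1.7545) / 0.666673 = 0.676278
d₂ = d₁ − σ_eff√T = 0.676278 − 0.666673 = 0.009605
N(d₁) = 0.750568,  N(d₂) = 0.503832
V = S₁·e^{−q₁T}·N(d₁) − S₂·e^{−q₂T}·N(d₂) = 107.559521 − 57.444922 = 50.114600
Key observation: pricing in DEF-units makes this a unit-strike call on the ratio S₁/S₂ — the risk-free rate cancels and cannot affect the value.
Δ₁ = e^{−q₁T}·N(d₁) = 0.697126;  Δ₂ = −e^{−q₂T}·N(d₂) = -0.462408

exchange price = 50.114600
Δ1 = 0.697126
Δ2 = -0.462408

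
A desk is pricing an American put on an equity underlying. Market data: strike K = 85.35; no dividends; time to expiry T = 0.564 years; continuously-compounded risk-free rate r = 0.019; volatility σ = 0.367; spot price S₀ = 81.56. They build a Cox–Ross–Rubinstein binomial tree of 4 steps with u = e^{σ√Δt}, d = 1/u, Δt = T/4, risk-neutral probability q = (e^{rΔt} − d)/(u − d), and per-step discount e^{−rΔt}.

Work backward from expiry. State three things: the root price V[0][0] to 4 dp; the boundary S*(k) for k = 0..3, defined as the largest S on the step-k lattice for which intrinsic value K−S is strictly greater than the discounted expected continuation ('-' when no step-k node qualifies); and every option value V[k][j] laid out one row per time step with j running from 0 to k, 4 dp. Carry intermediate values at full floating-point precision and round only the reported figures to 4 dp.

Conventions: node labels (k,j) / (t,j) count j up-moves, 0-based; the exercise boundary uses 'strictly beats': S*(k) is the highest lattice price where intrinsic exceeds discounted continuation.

price = 10.8274
boundary = - - 61.9125 71.0604
tree:
10.8274
16.2549 4.8969
23.4375 8.4178 1.0378
31.4078 14.2896 1.9833 0.0000
38.3520 23.4375 3.7900 0.0000 0.0000

Δt=0.14100  u=1.14776  d=0.87127  q=0.47530  discount=0.99732
step 4 (expiry): payoffs max(K−S,0) = 38.3520 23.4375 3.7900 0.0000 0.0000
step 3: (k=3,j=0): S=53.9422, K−S=31.4078, hold=31.1794 ⇒ V=31.4078 exercise | (k=3,j=1): S=71.0604, K−S=14.2896, hold=14.0612 ⇒ V=14.2896 exercise | (k=3,j=2): S=93.6109, K−S=0.0000, hold=1.9833 ⇒ V=1.9833 continue | (k=3,j=3): S=123.3177, K−S=0.0000, hold=0.0000 ⇒ V=0.0000 continue  boundary S*=71.0604
step 2: (k=2,j=0): S=61.9125, K−S=23.4375, hold=23.2091 ⇒ V=23.4375 exercise | (k=2,j=1): S=81.5600, K−S=3.7900, hold=8.4178 ⇒ V=8.4178 continue | (k=2,j=2): S=107.4425, K−S=0.0000, hold=1.0378 ⇒ V=1.0378 continue  boundary S*=61.9125
step 1: (k=1,j=0): S=71.0604, K−S=14.2896, hold=16.2549 ⇒ V=16.2549 continue | (k=1,j=1): S=93.6109, K−S=0.0000, hold=4.8969 ⇒ V=4.8969 continue  boundary S*=-
step 0: (k=0,j=0): S=81.5600, K−S=3.7900, hold=10.8274 ⇒ V=10.8274 continue  boundary S*=-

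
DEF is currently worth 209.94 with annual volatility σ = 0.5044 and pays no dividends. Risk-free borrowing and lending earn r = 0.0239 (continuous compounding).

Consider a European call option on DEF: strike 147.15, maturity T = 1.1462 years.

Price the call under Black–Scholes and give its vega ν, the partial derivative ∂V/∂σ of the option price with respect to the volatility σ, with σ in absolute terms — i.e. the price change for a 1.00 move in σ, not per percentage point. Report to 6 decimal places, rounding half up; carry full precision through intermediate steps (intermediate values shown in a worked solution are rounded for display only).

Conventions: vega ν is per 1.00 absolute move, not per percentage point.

σ√T = 0.5044·√1.1462 = 0.540014
d₁ = (ln(S/K) + (r+σ²/2)T) / (σ√T) = (ln(209.94/147.15) + (0.0239+0.5044²/2)·1.1462) / 0.540014 = (0.355369 + 0.173202) / 0.540014 = 0.978810
d₂ = d₁ − σ√T = 0.978810 − 0.540014 = 0.438795
e^{−rT} = 0.972978
N(d₁) = 0.836163,  N(d₂) = 0.669595
Call price V = S·N(d₁) − K·e^{−rT}·N(d₂) = 175.544054 − 95.868376 = 79.675679
φ(d₁) = (1/√(2π))·e^{−d₁²/2} = 0.247097
ν = S·φ(d₁)·√T = 55.538427

price = 79.675679
ν = 55.538427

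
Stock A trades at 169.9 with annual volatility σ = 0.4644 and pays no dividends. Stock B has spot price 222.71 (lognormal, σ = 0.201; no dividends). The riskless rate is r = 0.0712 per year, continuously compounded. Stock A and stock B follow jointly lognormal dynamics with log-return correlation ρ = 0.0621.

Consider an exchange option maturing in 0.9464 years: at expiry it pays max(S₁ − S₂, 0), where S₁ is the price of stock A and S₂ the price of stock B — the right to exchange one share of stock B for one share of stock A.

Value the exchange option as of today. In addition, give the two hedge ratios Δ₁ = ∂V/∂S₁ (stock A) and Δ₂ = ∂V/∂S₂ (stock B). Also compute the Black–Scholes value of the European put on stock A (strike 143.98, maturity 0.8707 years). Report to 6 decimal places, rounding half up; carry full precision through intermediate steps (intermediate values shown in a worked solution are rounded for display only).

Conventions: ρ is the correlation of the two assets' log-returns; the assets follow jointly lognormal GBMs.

σ_eff = √(σ₁² + σ₂² − 2ρσ₁σ₂) = √(0.4644² + 0.201² − 2·0.0621·0.4644·0.201) = 0.494444
d₁ = (ln(S₁/S₂) + (q₂ − q₁ + σ_eff²/2)T) / (σ_eff√T) = (ln(169.9/222.71) + (0.0 − 0.0 + 0.122237)·0.9464) / 0.481011 = -0.322186
d₂ = d₁ − σ_eff√T = -0.322186 − 0.481011 = -0.803197
N(d₁) = 0.373656,  N(d₂) = 0.210931
V = S₁·e^{−q₁T}·N(d₁) − S₂·e^{−q₂T}·N(d₂) = 63.484133 − 46.976345 = 16.507788
Δ₁ = e^{−q₁T}·N(d₁) = 0.373656;  Δ₂ = −e^{−q₂T}·N(d₂) = -0.210931
[vanilla: stock A put K=143.98]
σ√T = 0.4644·√0.8707 = 0.433338
d₁ = (ln(S/K) + (r+σ²/2)T) / (σ√T) = (ln(169.9/143.98) + (0.0712+0.4644²/2)·0.8707) / 0.433338 = (0.165536 + 0.155885) / 0.433338 = 0.741732
d₂ = d₁ − σ√T = 0.741732 − 0.433338 = 0.308394
e^{−rT} = 0.939889
N(−d₁) = 0.229125,  N(−d₂) = 0.378891
price = K·e^{−rT}·N(−d₂) − S·N(−d₁) = 51.273535 − 38.928337 = 12.345197

exchange price = 16.507788
Δ1 = 0.373656
Δ2 = -0.210931
price(stock A put K=143.98) = 12.345197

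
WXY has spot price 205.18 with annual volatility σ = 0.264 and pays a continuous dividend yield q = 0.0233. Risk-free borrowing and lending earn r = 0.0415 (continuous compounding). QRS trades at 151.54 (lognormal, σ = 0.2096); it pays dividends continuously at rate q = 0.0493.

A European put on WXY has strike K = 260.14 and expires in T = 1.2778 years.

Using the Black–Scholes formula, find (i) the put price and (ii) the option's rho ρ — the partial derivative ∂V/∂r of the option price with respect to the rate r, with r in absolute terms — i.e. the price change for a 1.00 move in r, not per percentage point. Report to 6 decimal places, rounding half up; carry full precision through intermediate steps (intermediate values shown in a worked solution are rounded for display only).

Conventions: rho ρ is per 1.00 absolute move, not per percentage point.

σ√T = 0.264·√1.2778 = 0.298425
d₁ = (ln(S/K) + (r−q+σ²/2)T) / (σ√T) = (ln(205.18/260.14) + (0.0415−0.0233+0.264²/2)·1.2778) / 0.298425 = (-0.237332 + 0.067785) / 0.298425 = -0.568141
d₂ = d₁ − σ√T = -0.568141 − 0.298425 = -0.866566
e^{−rT} = 0.948353
e^{−qT} = 0.970666
N(−d₁) = 0.715030,  N(−d₂) = 0.806910
Put price V = K·e^{−rT}·N(−d₂) − S·e^{−qT}·N(−d₁) = 199.068357 − 142.406366 = 56.661991
ρ = −K·T·e^{−rT}·N(−d₂) = -254.369547

price = 56.661991
ρ = -254.369547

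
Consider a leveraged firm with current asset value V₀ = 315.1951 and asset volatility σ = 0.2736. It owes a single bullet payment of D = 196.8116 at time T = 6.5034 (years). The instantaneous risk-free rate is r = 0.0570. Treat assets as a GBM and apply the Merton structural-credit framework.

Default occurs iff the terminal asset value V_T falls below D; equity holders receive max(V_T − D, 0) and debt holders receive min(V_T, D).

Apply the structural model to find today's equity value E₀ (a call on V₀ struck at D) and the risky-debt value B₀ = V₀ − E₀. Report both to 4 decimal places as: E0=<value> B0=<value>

Equity is a call on the firm's assets struck at D = 196.8116:
d₁ = [ln(V₀/D) + (r + σ²/2)T] / (σ√T)
   = [ln(315.1951/196.8116) + (0.0570 + 0.5·0.2736²)·6.5034] / (0.2736·√6.5034)
   = [0.470945 + 0.614106] / 0.697728 = 1.555120
d₂ = d₁ − σ√T = 1.555120 − 0.697728 = 0.857392
N(d₁) = 0.940041,  N(d₂) = 0.804386,  e^(−rT) = 0.690255
E₀ = V₀·N(d₁) − D·e^(−rT)·N(d₂)
   = 315.1951·0.940041 − 196.8116·0.690255·0.804386 = 187.020393
B₀ = V₀ − E₀ = 315.1951 − 187.020393 = 128.174707

E0=187.0204 B0=128.1747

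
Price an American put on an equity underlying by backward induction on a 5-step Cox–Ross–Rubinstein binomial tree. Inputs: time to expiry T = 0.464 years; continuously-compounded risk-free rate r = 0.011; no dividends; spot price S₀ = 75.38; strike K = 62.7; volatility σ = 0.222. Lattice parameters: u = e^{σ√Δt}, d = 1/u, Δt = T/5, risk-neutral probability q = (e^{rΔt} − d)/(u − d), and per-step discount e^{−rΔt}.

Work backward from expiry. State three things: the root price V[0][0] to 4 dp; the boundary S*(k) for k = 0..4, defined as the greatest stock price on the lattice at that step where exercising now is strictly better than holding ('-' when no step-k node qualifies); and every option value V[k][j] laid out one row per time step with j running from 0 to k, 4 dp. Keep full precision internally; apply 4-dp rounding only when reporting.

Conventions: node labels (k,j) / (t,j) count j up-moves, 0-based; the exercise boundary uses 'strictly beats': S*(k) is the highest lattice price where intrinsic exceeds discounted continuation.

price = 0.5003
boundary = - - - - 57.5141
tree:
0.5003
0.9083 0.0779
1.6376 0.1531 0.0000
2.9285 0.3008 0.0000 0.0000
5.1859 0.5912 0.0000 0.0000 0.0000
8.9469 1.1618 0.0000 0.0000 0.0000 0.0000

Δt=0.09280  u=1.06997  d=0.93461  q=0.49064  discount=0.99898
step 5 (expiry): payoffs max(K−S,0) = 8.9469 1.1618 0.0000 0.0000 0.0000 0.0000
step 4: (k=4,j=0): S=57.5141, K−S=5.1859, hold=5.1220 ⇒ V=5.1859 exercise | (k=4,j=1): S=65.8438, K−S=0.0000, hold=0.5912 ⇒ V=0.5912 continue | (k=4,j=2): S=75.3800, K−S=0.0000, hold=0.0000 ⇒ V=0.0000 continue | (k=4,j=3): S=86.2973, K−S=0.0000, hold=0.0000 ⇒ V=0.0000 continue | (k=4,j=4): S=98.7957, K−S=0.0000, hold=0.0000 ⇒ V=0.0000 continue  boundary S*=57.5141
step 3: (k=3,j=0): S=61.5382, K−S=1.1618, hold=2.9285 ⇒ V=2.9285 continue | (k=3,j=1): S=70.4508, K−S=0.0000, hold=0.3008 ⇒ V=0.3008 continue | (k=3,j=2): S=80.6541, K−S=0.0000, hold=0.0000 ⇒ V=0.0000 continue | (k=3,j=3): S=92.3353, K−S=0.0000, hold=0.0000 ⇒ V=0.0000 continue  boundary S*=-
step 2: (k=2,j=0): S=65.8438, K−S=0.0000, hold=1.6376 ⇒ V=1.6376 continue | (k=2,j=1): S=75.3800, K−S=0.0000, hold=0.1531 ⇒ V=0.1531 continue | (k=2,j=2): S=86.2973, K−S=0.0000, hold=0.0000 ⇒ V=0.0000 continue  boundary S*=-
step 1: (k=1,j=0): S=70.4508, K−S=0.0000, hold=0.9083 ⇒ V=0.9083 continue | (k=1,j=1): S=80.6541, K−S=0.0000, hold=0.0779 ⇒ V=0.0779 continue  boundary S*=-
step 0: (k=0,j=0): S=75.3800, K−S=0.0000, hold=0.5003 ⇒ V=0.5003 continue  boundary S*=-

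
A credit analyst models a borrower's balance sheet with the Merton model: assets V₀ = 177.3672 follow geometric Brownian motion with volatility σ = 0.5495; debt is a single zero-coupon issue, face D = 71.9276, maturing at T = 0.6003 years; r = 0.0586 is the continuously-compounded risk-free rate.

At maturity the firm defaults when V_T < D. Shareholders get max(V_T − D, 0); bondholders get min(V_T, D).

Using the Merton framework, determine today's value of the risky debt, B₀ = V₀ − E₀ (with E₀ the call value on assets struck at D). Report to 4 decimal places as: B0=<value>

B0=69.2163

Work the structural quantities from V₀ = 177.3672 against face 71.9276:
d₁ = [ln(V₀/D) + (r + σ²/2)T] / (σ√T)
   = [ln(177.3672/71.9276) + (0.0586 + 0.5·0.5495²)·0.6003] / (0.5495·√0.6003)
   = [0.902562 + 0.125808] / 0.425747 = 2.415447
d₂ = d₁ − σ√T = 2.415447 − 0.425747 = 1.989700
N(d₁) = 0.992142,  N(d₂) = 0.976688,  e^(−rT) = 0.965434
E₀ = V₀·N(d₁) − D·e^(−rT)·N(d₂)
   = 177.3672·0.992142 − 71.9276·0.965434·0.976688 = 108.150926
B₀ = V₀ − E₀ = 177.3672 − 108.150926 = 69.216274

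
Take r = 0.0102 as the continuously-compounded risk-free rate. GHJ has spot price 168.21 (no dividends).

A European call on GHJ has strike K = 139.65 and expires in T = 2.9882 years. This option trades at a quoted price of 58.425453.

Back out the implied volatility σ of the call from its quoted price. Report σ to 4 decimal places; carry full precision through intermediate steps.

At σ = 0.3901 the Black–Scholes value reproduces the quote:
σ√T = 0.3901·√2.9882 = 0.674343
d₁ = (ln(S/K) + (r+σ²/2)T) / (σ√T) = (ln(168.21/139.65) + (0.0102+0.3901²/2)·2.9882) / 0.674343 = (0.186074 + 0.257849) / 0.674343 = 0.658304
d₂ = d₁ − σ√T = 0.658304 − 0.674343 = -0.016039
e^{−rT} = 0.969980
N(d₁) = 0.744829,  N(d₂) = 0.493602
V = S·N(d₁) − K·e^{−rT}·N(d₂) = 125.287625 − 66.862172 = 58.425453 (the quoted price), and the Black–Scholes price is strictly increasing in σ, so σ is unique

sigma = 0.3901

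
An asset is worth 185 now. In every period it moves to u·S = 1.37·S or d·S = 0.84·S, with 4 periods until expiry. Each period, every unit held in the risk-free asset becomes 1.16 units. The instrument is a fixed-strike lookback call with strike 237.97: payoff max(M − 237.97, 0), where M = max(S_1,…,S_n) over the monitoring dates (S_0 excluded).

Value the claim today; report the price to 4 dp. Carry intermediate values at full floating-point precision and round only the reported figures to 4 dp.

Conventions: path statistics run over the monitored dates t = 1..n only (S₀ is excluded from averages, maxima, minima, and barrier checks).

price = 73.2730

Set p* = 0.6038 (from d < R < u); the path-dependent value is the discounted p*-expectation over all price paths.
Enumerate all 2^4 = 16 price paths (U = up ×1.37, D = down ×0.84); each path with k up-moves has probability p*^k·(1−p*)^(4−k).
DDDD: M=155.4000, payoff=0.0000, prob=0.024648
UDDD: M=253.4500, payoff=15.4800, prob=0.037558
DUDD: M=212.8980, payoff=0.0000, prob=0.037558
UUDD: M=347.2265, payoff=109.2565, prob=0.057231
DDUD: M=178.8343, payoff=0.0000, prob=0.037558
UDUD: M=291.6703, payoff=53.7003, prob=0.057231
DUUD: M=291.6703, payoff=53.7003, prob=0.057231
UUUD: M=475.7003, payoff=237.7303, prob=0.087210
DDDU: M=155.4000, payoff=0.0000, prob=0.037558
UDDU: M=253.4500, payoff=15.4800, prob=0.057231
DUDU: M=245.0030, payoff=7.0330, prob=0.057231
UUDU: M=399.5883, payoff=161.6183, prob=0.087210
DDUU: M=245.0030, payoff=7.0330, prob=0.057231
UDUU: M=399.5883, payoff=161.6183, prob=0.087210
DUUU: M=399.5883, payoff=161.6183, prob=0.087210
UUUU: M=651.7094, payoff=413.7394, prob=0.132891
Price = Σ prob·payoff / R^4 = 132.670890 / 1.810639 = 73.2730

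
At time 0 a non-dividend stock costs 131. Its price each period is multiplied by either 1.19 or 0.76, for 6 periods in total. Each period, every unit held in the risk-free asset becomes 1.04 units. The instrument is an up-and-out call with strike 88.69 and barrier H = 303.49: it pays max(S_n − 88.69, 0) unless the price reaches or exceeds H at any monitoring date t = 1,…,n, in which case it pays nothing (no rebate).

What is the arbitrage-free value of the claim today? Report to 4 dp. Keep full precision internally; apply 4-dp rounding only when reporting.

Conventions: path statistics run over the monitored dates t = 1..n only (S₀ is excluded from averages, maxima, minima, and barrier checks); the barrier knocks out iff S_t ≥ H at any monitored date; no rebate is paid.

Risk-neutral up-probability p* = (R−d)/(u−d) = (1.04−0.76)/(1.19−0.76) = 0.6512; the claim prices as the p*-weighted sum of path payoffs discounted by R^6.
Enumerate all 2^6 = 64 price paths (U = up ×1.19, D = down ×0.76); each path with k up-moves has probability p*^k·(1−p*)^(6−k).
DDDDDD: M=99.5600, payoff=0.0000, prob=0.001802
UDDDDD: M=155.8900, payoff=0.0000, prob=0.003364
DUDDDD: M=118.4764, payoff=0.0000, prob=0.003364
UUDDDD: M=185.5091, payoff=0.0000, prob=0.006279
DDUDDD: M=99.5600, payoff=0.0000, prob=0.003364
UDUDDD: M=155.8900, payoff=0.0000, prob=0.006279
DUUDDD: M=140.9869, payoff=0.0000, prob=0.006279
UUUDDD: M=220.7558, payoff=8.2165, prob=0.011720
DDDUDD: M=99.5600, payoff=0.0000, prob=0.003364
UDDUDD: M=155.8900, payoff=0.0000, prob=0.006279
DUDUDD: M=118.4764, payoff=0.0000, prob=0.006279
UUDUDD: M=185.5091, payoff=8.2165, prob=0.011720
DDUUDD: M=107.1501, payoff=0.0000, prob=0.006279
UDUUDD: M=167.7744, payoff=8.2165, prob=0.011720
DUUUDD: M=167.7744, payoff=8.2165, prob=0.011720
UUUUDD: M=262.6994, payoff=63.0452, prob=0.021878
DDDDUD: M=99.5600, payoff=0.0000, prob=0.003364
UDDDUD: M=155.8900, payoff=0.0000, prob=0.006279
DUDDUD: M=118.4764, payoff=0.0000, prob=0.006279
UUDDUD: M=185.5091, payoff=8.2165, prob=0.011720
DDUDUD: M=99.5600, payoff=0.0000, prob=0.006279
UDUDUD: M=155.8900, payoff=8.2165, prob=0.011720
DUUDUD: M=140.9869, payoff=8.2165, prob=0.011720
UUUDUD: M=220.7558, payoff=63.0452, prob=0.021878
DDDUUD: M=99.5600, payoff=0.0000, prob=0.006279
UDDUUD: M=155.8900, payoff=8.2165, prob=0.011720
DUDUUD: M=127.5086, payoff=8.2165, prob=0.011720
UUDUUD: M=199.6516, payoff=63.0452, prob=0.021878
DDUUUD: M=127.5086, payoff=8.2165, prob=0.011720
UDUUUD: M=199.6516, payoff=63.0452, prob=0.021878
DUUUUD: M=199.6516, payoff=63.0452, prob=0.021878
UUUUUD: M=312.6123, payoff=0.0000, prob=0.040839
DDDDDU: M=99.5600, payoff=0.0000, prob=0.003364
UDDDDU: M=155.8900, payoff=0.0000, prob=0.006279
DUDDDU: M=118.4764, payoff=0.0000, prob=0.006279
UUDDDU: M=185.5091, payoff=8.2165, prob=0.011720
DDUDDU: M=99.5600, payoff=0.0000, prob=0.006279
UDUDDU: M=155.8900, payoff=8.2165, prob=0.011720
DUUDDU: M=140.9869, payoff=8.2165, prob=0.011720
UUUDDU: M=220.7558, payoff=63.0452, prob=0.021878
DDDUDU: M=99.5600, payoff=0.0000, prob=0.006279
UDDUDU: M=155.8900, payoff=8.2165, prob=0.011720
DUDUDU: M=118.4764, payoff=8.2165, prob=0.011720
UUDUDU: M=185.5091, payoff=63.0452, prob=0.021878
DDUUDU: M=107.1501, payoff=8.2165, prob=0.011720
UDUUDU: M=167.7744, payoff=63.0452, prob=0.021878
DUUUDU: M=167.7744, payoff=63.0452, prob=0.021878
UUUUDU: M=262.6994, payoff=148.8954, prob=0.040839
DDDDUU: M=99.5600, payoff=0.0000, prob=0.006279
UDDDUU: M=155.8900, payoff=8.2165, prob=0.011720
DUDDUU: M=118.4764, payoff=8.2165, prob=0.011720
UUDDUU: M=185.5091, payoff=63.0452, prob=0.021878
DDUDUU: M=99.5600, payoff=8.2165, prob=0.011720
UDUDUU: M=155.8900, payoff=63.0452, prob=0.021878
DUUDUU: M=151.7352, payoff=63.0452, prob=0.021878
UUUDUU: M=237.5854, payoff=148.8954, prob=0.040839
DDDUUU: M=99.5600, payoff=8.2165, prob=0.011720
UDDUUU: M=155.8900, payoff=63.0452, prob=0.021878
DUDUUU: M=151.7352, payoff=63.0452, prob=0.021878
UUDUUU: M=237.5854, payoff=148.8954, prob=0.040839
DDUUUU: M=151.7352, payoff=63.0452, prob=0.021878
UDUUUU: M=237.5854, payoff=148.8954, prob=0.040839
DUUUUU: M=237.5854, payoff=148.8954, prob=0.040839
UUUUUU: M=372.0087, payoff=0.0000, prob=0.076232
Price = Σ prob·payoff / R^6 = 53.018738 / 1.265319 = 41.9015

price = 41.9015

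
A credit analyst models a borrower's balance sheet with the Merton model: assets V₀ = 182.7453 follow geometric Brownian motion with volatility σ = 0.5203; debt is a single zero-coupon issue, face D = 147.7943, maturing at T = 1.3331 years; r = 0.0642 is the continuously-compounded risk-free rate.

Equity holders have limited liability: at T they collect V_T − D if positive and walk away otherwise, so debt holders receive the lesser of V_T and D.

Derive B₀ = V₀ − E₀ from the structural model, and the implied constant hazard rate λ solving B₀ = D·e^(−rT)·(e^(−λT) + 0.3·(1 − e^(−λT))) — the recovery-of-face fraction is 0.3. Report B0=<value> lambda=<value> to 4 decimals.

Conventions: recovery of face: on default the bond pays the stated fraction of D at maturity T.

Apply the equity-as-call identities (strike 147.7943, horizon 1.3331 years):
d₁ = [ln(V₀/D) + (r + σ²/2)T] / (σ√T)
   = [ln(182.7453/147.7943) + (0.0642 + 0.5·0.5203²)·1.3331] / (0.5203·√1.3331)
   = [0.212272 + 0.266028] / 0.600738 = 0.796187
d₂ = d₁ − σ√T = 0.796187 − 0.600738 = 0.195449
N(d₁) = 0.787038,  N(d₂) = 0.577479,  e^(−rT) = 0.917975
E₀ = V₀·N(d₁) − D·e^(−rT)·N(d₂)
   = 182.7453·0.787038 − 147.7943·0.917975·0.577479 = 65.480090
B₀ = V₀ − E₀ = 182.7453 − 65.480090 = 117.265210
e^(−λT) = (B₀·e^(rT)/D − 0.3)/(1 − 0.3) = (117.2652·1.089354/147.7943 − 0.3)/0.7 = 0.80618850
λ = −ln(0.80618850)/1.3331 = 0.161607

B0=117.2652 lambda=0.1616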